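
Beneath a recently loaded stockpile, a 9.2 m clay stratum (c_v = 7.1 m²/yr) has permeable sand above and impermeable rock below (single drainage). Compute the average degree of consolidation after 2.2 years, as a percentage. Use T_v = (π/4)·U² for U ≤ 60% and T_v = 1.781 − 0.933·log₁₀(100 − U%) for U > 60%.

Drainage path length: H_d = H = 9.2 m (single drainage).
T_v = c_v·t/H_d² = 7.1×2.2/9.2² = 0.18455.
T_v = 0.18455 corresponds to the U ≤ 60% branch:
U = √(4T_v/π) = 0.4847

U ≈ 48.5 %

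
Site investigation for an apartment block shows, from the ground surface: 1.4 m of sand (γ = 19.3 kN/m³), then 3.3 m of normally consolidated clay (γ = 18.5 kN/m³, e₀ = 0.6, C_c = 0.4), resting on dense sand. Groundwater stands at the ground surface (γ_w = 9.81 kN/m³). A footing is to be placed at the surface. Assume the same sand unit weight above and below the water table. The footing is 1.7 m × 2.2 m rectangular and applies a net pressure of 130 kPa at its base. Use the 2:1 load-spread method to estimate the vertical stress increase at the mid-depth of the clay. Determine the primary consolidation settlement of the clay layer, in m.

Mid-depth of clay below the ground surface: z = 1.4 + 3.3/2 = 3.05 m.
Total vertical stress at mid-clay: σ_v = 19.3×1.4 + 18.5×1.65 = 57.545 kPa.
Pore pressure: u = 9.81×(3.05 − 0) = 29.921 kPa.
Initial effective stress: σ'_0 = σ_v − u = 57.545 − 29.921 = 27.624 kPa.
Stress increase at mid-clay by the 2:1 spreading method:
Δσ = qBL/((B+z)(L+z)) = 130×1.7×2.2/((1.7+3.05)(2.2+3.05)) = 19.497 kPa
Final effective stress: σ'_f = σ'_0 + Δσ = 27.624 + 19.497 = 47.121 kPa.
Normally consolidated clay, so the full stress increment lies on the virgin compression line:
S_c = C_c·H/(1+e₀)·log₁₀(σ'_f/σ'_0) = 0.4×3.3/(1+0.6)×log₁₀(47.121/27.624)
    = 0.825 × 0.23193 = 0.1913 m

S_c ≈ 0.191 m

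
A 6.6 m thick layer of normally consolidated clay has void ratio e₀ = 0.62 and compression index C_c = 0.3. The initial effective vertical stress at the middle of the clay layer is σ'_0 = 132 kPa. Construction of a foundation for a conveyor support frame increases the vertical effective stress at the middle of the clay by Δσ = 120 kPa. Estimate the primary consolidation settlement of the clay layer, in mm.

S_c ≈ 343 mm

Final effective stress: σ'_f = σ'_0 + Δσ = 132 + 120 = 252 kPa.
Normally consolidated clay, so the full stress increment lies on the virgin compression line:
S_c = C_c·H/(1+e₀)·log₁₀(σ'_f/σ'_0) = 0.3×6.6/(1+0.62)×log₁₀(252/132)
    = 1.2222 × 0.28083 = 0.3432 m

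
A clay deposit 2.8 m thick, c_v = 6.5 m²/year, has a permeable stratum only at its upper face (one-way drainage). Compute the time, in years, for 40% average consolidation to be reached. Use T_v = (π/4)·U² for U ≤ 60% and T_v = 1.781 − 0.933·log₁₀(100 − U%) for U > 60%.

Drainage path length: H_d = H = 2.8 m (single drainage).
U ≤ 60%: T_v = (π/4)·U² = (π/4)×0.4² = 0.12566.
t = T_v·H_d²/c_v = 0.12566×2.8²/6.5 = 0.1516 years.

t ≈ 0.152 years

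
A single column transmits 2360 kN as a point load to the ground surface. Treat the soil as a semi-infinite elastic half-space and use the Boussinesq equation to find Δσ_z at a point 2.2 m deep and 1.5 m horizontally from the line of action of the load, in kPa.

Boussinesq vertical stress below a point load on an elastic half-space:
Δσ_z = 3P/(2πz²) · [1 + (r/z)²]^(−5/2)
r/z = 1.5/2.2 = 0.68182; [1+(r/z)²]^(−5/2) = 0.38503.
Δσ_z = 3×2360/(2π×2.2²) × 0.38503 = 232.81 × 0.38503 = 89.64 kPa

Δσ_z ≈ 89.6 kPa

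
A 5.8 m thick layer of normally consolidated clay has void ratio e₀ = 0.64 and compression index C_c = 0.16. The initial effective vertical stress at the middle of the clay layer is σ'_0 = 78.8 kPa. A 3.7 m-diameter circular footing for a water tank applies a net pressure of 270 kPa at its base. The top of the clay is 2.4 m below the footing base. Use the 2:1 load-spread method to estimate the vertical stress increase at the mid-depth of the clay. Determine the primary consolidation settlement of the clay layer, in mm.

S_c ≈ 112 mm

Mid-depth of clay below the footing base: z = 2.4 + 5.8/2 = 5.3 m.
Stress increase at mid-clay by the 2:1 spreading method:
Δσ ≈ qD²/(D+z)² = 270×3.7²/(3.7+5.3)² = 45.633 kPa
Final effective stress: σ'_f = σ'_0 + Δσ = 78.8 + 45.633 = 124.43 kPa.
Normally consolidated clay, so the full stress increment lies on the virgin compression line:
S_c = C_c·H/(1+e₀)·log₁₀(σ'_f/σ'_0) = 0.16×5.8/(1+0.64)×log₁₀(124.43/78.8)
    = 0.56585 × 0.1984 = 0.1123 m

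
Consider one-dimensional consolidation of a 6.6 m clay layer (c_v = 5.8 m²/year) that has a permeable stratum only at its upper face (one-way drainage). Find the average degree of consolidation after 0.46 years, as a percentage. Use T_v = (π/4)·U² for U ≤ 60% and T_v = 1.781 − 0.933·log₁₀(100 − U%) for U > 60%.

U ≈ 27.9 %

Drainage path length: H_d = H = 6.6 m (single drainage).
T_v = c_v·t/H_d² = 5.8×0.46/6.6² = 0.061249.
T_v = 0.061249 corresponds to the U ≤ 60% branch:
U = √(4T_v/π) = 0.2793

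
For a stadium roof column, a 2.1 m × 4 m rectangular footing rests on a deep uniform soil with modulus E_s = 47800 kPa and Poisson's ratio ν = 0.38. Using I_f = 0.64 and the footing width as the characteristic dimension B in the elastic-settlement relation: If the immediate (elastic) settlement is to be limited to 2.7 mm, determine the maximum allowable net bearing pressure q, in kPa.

S_e = q·B·(1−ν²)/E_s · I_f  ⇒  q = S_e·E_s / (B·(1−ν²)·I_f).
q = 0.0027 × 47800 / (2.1 × 0.8556 × 0.64) = 112.2 kPa

q ≈ 112 kPa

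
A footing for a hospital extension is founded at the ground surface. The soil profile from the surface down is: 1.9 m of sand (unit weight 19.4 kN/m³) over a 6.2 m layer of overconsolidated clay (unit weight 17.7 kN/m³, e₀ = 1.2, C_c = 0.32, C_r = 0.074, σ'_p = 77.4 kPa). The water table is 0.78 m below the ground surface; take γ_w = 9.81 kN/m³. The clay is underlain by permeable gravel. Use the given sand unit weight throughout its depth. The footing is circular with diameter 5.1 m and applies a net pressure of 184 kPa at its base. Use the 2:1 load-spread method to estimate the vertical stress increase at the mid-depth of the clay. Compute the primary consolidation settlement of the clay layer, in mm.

Mid-depth of clay below the ground surface: z = 1.9 + 6.2/2 = 5 m.
Total vertical stress at mid-clay: σ_v = 19.4×1.9 + 17.7×3.1 = 91.73 kPa.
Pore pressure: u = 9.81×(5 − 0.78) = 41.398 kPa.
Initial effective stress: σ'_0 = σ_v − u = 91.73 − 41.398 = 50.332 kPa.
Stress increase at mid-clay by the 2:1 spreading method:
Δσ ≈ qD²/(D+z)² = 184×5.1²/(5.1+5)² = 46.915 kPa
Final effective stress: σ'_f = 50.332 + 46.915 = 97.247 kPa.
σ'_f = 97.247 > σ'_p = 77.4 kPa, so the stress path crosses the preconsolidation pressure — recompression up to σ'_p, then virgin compression beyond:
S_c = H/(1+e₀)·[C_r·log₁₀(σ'_p/σ'_0) + C_c·log₁₀(σ'_f/σ'_p)]
    = 6.2/2.2 × [0.074×log₁₀(77.4/50.332) + 0.32×log₁₀(97.247/77.4)]
    = 2.8182 × [0.01383 + 0.031723] = 0.1284 m

S_c ≈ 128 mm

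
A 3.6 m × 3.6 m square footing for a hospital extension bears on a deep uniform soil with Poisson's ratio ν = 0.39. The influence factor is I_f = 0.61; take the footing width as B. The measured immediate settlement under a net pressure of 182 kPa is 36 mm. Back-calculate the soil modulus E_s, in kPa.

S_e = q·B·(1−ν²)/E_s · I_f  ⇒  E_s = q·B·(1−ν²)·I_f / S_e.
E_s = 182 × 3.6 × 0.8479 × 0.61 / 0.036 = 9413 kPa

E_s ≈ 9410 kPa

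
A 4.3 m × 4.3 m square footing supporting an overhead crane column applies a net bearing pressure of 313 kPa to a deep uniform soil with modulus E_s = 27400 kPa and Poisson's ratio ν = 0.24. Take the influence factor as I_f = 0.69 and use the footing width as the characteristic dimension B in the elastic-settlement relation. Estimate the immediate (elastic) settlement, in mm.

S_e ≈ 31.9 mm

Immediate (elastic) settlement: S_e = q·B·(1−ν²)/E_s · I_f.
S_e = 313 × 4.3 × (1 − 0.24²) / 27400 × 0.69
    = 313 × 4.3 × 0.9424 / 27400 × 0.69
    = 0.03194 m = 31.94 mm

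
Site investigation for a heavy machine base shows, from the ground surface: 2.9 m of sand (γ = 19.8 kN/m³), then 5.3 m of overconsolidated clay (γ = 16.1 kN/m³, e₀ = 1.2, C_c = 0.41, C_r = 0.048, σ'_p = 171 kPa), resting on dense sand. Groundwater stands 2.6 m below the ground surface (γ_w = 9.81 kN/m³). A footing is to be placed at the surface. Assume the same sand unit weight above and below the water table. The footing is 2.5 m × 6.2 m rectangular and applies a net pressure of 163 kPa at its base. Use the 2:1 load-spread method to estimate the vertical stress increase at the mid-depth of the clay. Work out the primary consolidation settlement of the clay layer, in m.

Mid-depth of clay below the ground surface: z = 2.9 + 5.3/2 = 5.55 m.
Total vertical stress at mid-clay: σ_v = 19.8×2.9 + 16.1×2.65 = 100.09 kPa.
Pore pressure: u = 9.81×(5.55 − 2.6) = 28.94 kPa.
Initial effective stress: σ'_0 = σ_v − u = 100.09 − 28.94 = 71.15 kPa.
Stress increase at mid-clay by the 2:1 spreading method:
Δσ = qBL/((B+z)(L+z)) = 163×2.5×6.2/((2.5+5.55)(6.2+5.55)) = 26.711 kPa
Final effective stress: σ'_f = 71.15 + 26.711 = 97.861 kPa.
σ'_f = 97.861 ≤ σ'_p = 171 kPa, so the clay remains overconsolidated and only the recompression index applies:
S_c = C_r·H/(1+e₀)·log₁₀(σ'_f/σ'_0) = 0.048×5.3/2.2×log₁₀(97.861/71.15)
    = 0.11564 × 0.13843 = 0.01601 m

S_c ≈ 0.016 m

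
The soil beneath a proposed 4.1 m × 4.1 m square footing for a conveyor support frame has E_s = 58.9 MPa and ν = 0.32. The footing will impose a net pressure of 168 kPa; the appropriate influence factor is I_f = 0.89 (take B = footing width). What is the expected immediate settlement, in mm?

S_e ≈ 9.34 mm

Immediate (elastic) settlement: S_e = q·B·(1−ν²)/E_s · I_f.
E_s = 58.9 MPa = 58900 kPa.
S_e = 168 × 4.1 × (1 − 0.32²) / 58900 × 0.89
    = 168 × 4.1 × 0.8976 / 58900 × 0.89
    = 0.009342 m = 9.342 mm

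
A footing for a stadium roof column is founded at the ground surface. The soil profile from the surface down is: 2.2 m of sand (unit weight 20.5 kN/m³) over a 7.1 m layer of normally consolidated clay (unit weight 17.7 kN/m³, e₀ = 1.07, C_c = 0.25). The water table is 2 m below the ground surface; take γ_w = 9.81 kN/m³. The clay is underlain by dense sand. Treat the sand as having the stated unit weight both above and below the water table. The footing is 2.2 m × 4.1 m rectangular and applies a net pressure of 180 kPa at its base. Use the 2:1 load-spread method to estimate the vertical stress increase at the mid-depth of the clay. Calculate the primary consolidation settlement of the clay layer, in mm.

S_c ≈ 95.2 mm

Mid-depth of clay below the ground surface: z = 2.2 + 7.1/2 = 5.75 m.
Total vertical stress at mid-clay: σ_v = 20.5×2.2 + 17.7×3.55 = 107.94 kPa.
Pore pressure: u = 9.81×(5.75 − 2) = 36.788 kPa.
Initial effective stress: σ'_0 = σ_v − u = 107.94 − 36.788 = 71.152 kPa.
Stress increase at mid-clay by the 2:1 spreading method:
Δσ = qBL/((B+z)(L+z)) = 180×2.2×4.1/((2.2+5.75)(4.1+5.75)) = 20.734 kPa
Final effective stress: σ'_f = σ'_0 + Δσ = 71.152 + 20.734 = 91.886 kPa.
Normally consolidated clay, so the full stress increment lies on the virgin compression line:
S_c = C_c·H/(1+e₀)·log₁₀(σ'_f/σ'_0) = 0.25×7.1/(1+1.07)×log₁₀(91.886/71.152)
    = 0.85749 × 0.11106 = 0.09523 m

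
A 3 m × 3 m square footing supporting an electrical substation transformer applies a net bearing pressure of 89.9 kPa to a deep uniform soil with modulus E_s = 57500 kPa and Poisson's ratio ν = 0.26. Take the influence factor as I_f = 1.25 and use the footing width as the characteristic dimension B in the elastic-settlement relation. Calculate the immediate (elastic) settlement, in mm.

Immediate (elastic) settlement: S_e = q·B·(1−ν²)/E_s · I_f.
S_e = 89.9 × 3 × (1 − 0.26²) / 57500 × 1.25
    = 89.9 × 3 × 0.9324 / 57500 × 1.25
    = 0.005467 m = 5.467 mm

S_e ≈ 5.47 mm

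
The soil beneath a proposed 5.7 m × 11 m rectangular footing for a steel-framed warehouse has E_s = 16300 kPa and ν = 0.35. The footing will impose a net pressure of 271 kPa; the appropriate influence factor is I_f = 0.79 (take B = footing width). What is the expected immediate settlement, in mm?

Immediate (elastic) settlement: S_e = q·B·(1−ν²)/E_s · I_f.
S_e = 271 × 5.7 × (1 − 0.35²) / 16300 × 0.79
    = 271 × 5.7 × 0.8775 / 16300 × 0.79
    = 0.06569 m = 65.69 mm

S_e ≈ 65.7 mm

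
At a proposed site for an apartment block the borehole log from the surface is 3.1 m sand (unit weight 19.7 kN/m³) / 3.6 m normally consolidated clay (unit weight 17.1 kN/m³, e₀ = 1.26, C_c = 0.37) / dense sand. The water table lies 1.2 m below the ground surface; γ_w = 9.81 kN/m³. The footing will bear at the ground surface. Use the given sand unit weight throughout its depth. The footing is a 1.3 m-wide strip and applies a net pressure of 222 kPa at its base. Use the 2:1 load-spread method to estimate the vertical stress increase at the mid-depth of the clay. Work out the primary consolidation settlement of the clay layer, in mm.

Mid-depth of clay below the ground surface: z = 3.1 + 3.6/2 = 4.9 m.
Total vertical stress at mid-clay: σ_v = 19.7×3.1 + 17.1×1.8 = 91.85 kPa.
Pore pressure: u = 9.81×(4.9 − 1.2) = 36.297 kPa.
Initial effective stress: σ'_0 = σ_v − u = 91.85 − 36.297 = 55.553 kPa.
Stress increase at mid-clay by the 2:1 spreading method:
Δσ = qB/(B+z) = 222×1.3/(1.3+4.9) = 46.548 kPa
Final effective stress: σ'_f = σ'_0 + Δσ = 55.553 + 46.548 = 102.1 kPa.
Normally consolidated clay, so the full stress increment lies on the virgin compression line:
S_c = C_c·H/(1+e₀)·log₁₀(σ'_f/σ'_0) = 0.37×3.6/(1+1.26)×log₁₀(102.1/55.553)
    = 0.58938 × 0.26432 = 0.1558 m

S_c ≈ 156 mm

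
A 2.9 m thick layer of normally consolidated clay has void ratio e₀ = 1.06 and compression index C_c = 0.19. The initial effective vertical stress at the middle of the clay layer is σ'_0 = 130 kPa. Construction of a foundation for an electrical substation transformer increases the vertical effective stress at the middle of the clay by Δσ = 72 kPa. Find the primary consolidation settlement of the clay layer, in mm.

Final effective stress: σ'_f = σ'_0 + Δσ = 130 + 72 = 202 kPa.
Normally consolidated clay, so the full stress increment lies on the virgin compression line:
S_c = C_c·H/(1+e₀)·log₁₀(σ'_f/σ'_0) = 0.19×2.9/(1+1.06)×log₁₀(202/130)
    = 0.26748 × 0.19141 = 0.0512 m

S_c ≈ 51.2 mm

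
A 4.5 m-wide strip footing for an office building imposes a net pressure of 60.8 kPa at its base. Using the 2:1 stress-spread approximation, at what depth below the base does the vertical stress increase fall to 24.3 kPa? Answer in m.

z ≈ 6.76 m

2:1 spreading — at depth z the loaded area has grown by z in each plan dimension:
qB/(B+z) = Δσ_z ⇒ z = qB/Δσ_z − B = 60.8×4.5/24.3 − 4.5 = 6.759 m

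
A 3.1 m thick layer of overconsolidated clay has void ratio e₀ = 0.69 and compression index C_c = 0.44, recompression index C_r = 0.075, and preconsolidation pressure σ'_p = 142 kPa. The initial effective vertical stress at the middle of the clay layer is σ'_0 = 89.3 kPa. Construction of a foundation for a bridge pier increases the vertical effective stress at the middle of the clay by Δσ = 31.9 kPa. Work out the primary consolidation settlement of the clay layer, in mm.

S_c ≈ 18.2 mm

Final effective stress: σ'_f = 89.3 + 31.9 = 121.2 kPa.
σ'_f = 121.2 ≤ σ'_p = 142 kPa, so the clay remains overconsolidated and only the recompression index applies:
S_c = C_r·H/(1+e₀)·log₁₀(σ'_f/σ'_0) = 0.075×3.1/1.69×log₁₀(121.2/89.3)
    = 0.13757 × 0.13265 = 0.01825 m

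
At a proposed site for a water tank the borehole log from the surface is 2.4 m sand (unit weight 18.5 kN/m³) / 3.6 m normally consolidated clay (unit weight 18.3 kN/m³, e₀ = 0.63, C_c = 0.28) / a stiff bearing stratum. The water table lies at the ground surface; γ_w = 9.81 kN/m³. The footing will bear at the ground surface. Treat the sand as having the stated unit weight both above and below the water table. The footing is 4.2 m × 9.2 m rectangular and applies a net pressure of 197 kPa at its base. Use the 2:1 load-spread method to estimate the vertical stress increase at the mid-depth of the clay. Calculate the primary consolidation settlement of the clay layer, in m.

Mid-depth of clay below the ground surface: z = 2.4 + 3.6/2 = 4.2 m.
Total vertical stress at mid-clay: σ_v = 18.5×2.4 + 18.3×1.8 = 77.34 kPa.
Pore pressure: u = 9.81×(4.2 − 0) = 41.202 kPa.
Initial effective stress: σ'_0 = σ_v − u = 77.34 − 41.202 = 36.138 kPa.
Stress increase at mid-clay by the 2:1 spreading method:
Δσ = qBL/((B+z)(L+z)) = 197×4.2×9.2/((4.2+4.2)(9.2+4.2)) = 67.627 kPa
Final effective stress: σ'_f = σ'_0 + Δσ = 36.138 + 67.627 = 103.76 kPa.
Normally consolidated clay, so the full stress increment lies on the virgin compression line:
S_c = C_c·H/(1+e₀)·log₁₀(σ'_f/σ'_0) = 0.28×3.6/(1+0.63)×log₁₀(103.76/36.138)
    = 0.6184 × 0.45807 = 0.2833 m

S_c ≈ 0.283 m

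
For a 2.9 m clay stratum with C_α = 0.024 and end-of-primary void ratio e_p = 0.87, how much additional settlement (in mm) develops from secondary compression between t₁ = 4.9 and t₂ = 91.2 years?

S_s ≈ 47.3 mm

Secondary compression: S_s = C_α·H/(1+e_p)·log₁₀(t₂/t₁)
S_s = 0.024×2.9/(1+0.87)×log₁₀(91.2/4.9)
    = 0.03722 × 1.27 = 0.04726 m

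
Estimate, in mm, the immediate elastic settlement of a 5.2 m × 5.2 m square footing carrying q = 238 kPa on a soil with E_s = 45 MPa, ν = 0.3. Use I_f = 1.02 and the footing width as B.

S_e ≈ 25.5 mm

Immediate (elastic) settlement: S_e = q·B·(1−ν²)/E_s · I_f.
E_s = 45 MPa = 45000 kPa.
S_e = 238 × 5.2 × (1 − 0.3²) / 45000 × 1.02
    = 238 × 5.2 × 0.91 / 45000 × 1.02
    = 0.02553 m = 25.53 mm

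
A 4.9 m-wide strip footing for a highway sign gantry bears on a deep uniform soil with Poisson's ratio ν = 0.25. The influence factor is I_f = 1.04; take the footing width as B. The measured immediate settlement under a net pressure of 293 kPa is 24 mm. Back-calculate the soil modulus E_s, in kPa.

E_s ≈ 58300 kPa

S_e = q·B·(1−ν²)/E_s · I_f  ⇒  E_s = q·B·(1−ν²)·I_f / S_e.
E_s = 293 × 4.9 × 0.9375 × 1.04 / 0.024 = 58330 kPa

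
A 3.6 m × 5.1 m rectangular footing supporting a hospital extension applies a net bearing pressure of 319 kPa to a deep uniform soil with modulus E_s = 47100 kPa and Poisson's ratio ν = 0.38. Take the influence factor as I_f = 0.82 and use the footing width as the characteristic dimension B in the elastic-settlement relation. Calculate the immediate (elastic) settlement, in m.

S_e ≈ 0.0171 m

Immediate (elastic) settlement: S_e = q·B·(1−ν²)/E_s · I_f.
S_e = 319 × 3.6 × (1 − 0.38²) / 47100 × 0.82
    = 319 × 3.6 × 0.8556 / 47100 × 0.82
    = 0.01711 m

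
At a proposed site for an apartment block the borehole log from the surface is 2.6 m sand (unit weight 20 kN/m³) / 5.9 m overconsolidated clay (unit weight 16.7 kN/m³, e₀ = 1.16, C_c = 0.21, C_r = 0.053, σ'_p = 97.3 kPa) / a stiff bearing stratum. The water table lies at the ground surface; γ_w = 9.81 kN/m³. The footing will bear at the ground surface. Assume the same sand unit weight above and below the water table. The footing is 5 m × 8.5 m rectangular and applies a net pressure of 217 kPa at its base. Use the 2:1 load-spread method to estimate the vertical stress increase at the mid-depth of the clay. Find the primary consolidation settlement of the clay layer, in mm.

S_c ≈ 74.4 mm

Mid-depth of clay below the ground surface: z = 2.6 + 5.9/2 = 5.55 m.
Total vertical stress at mid-clay: σ_v = 20×2.6 + 16.7×2.95 = 101.27 kPa.
Pore pressure: u = 9.81×(5.55 − 0) = 54.446 kPa.
Initial effective stress: σ'_0 = σ_v − u = 101.27 − 54.446 = 46.824 kPa.
Stress increase at mid-clay by the 2:1 spreading method:
Δσ = qBL/((B+z)(L+z)) = 217×5×8.5/((5+5.55)(8.5+5.55)) = 62.219 kPa
Final effective stress: σ'_f = 46.824 + 62.219 = 109.04 kPa.
σ'_f = 109.04 > σ'_p = 97.3 kPa, so the stress path crosses the preconsolidation pressure — recompression up to σ'_p, then virgin compression beyond:
S_c = H/(1+e₀)·[C_r·log₁₀(σ'_p/σ'_0) + C_c·log₁₀(σ'_f/σ'_p)]
    = 5.9/2.16 × [0.053×log₁₀(97.3/46.824) + 0.21×log₁₀(109.04/97.3)]
    = 2.7315 × [0.016835 + 0.010389] = 0.07436 m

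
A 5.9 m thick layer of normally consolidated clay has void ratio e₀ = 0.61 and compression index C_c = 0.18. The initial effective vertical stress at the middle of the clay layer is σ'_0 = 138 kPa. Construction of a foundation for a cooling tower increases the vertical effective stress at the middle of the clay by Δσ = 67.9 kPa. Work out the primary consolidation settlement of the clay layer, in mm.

S_c ≈ 115 mm

Final effective stress: σ'_f = σ'_0 + Δσ = 138 + 67.9 = 205.9 kPa.
Normally consolidated clay, so the full stress increment lies on the virgin compression line:
S_c = C_c·H/(1+e₀)·log₁₀(σ'_f/σ'_0) = 0.18×5.9/(1+0.61)×log₁₀(205.9/138)
    = 0.65963 × 0.17378 = 0.1146 m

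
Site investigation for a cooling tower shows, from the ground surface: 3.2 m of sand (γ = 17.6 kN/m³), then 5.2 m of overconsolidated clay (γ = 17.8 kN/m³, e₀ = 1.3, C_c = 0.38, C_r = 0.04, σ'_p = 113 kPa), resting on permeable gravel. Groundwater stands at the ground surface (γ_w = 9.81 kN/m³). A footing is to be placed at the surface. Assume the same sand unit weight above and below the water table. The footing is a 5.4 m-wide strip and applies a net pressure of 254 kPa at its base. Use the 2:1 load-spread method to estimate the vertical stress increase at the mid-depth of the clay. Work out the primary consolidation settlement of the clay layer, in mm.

Mid-depth of clay below the ground surface: z = 3.2 + 5.2/2 = 5.8 m.
Total vertical stress at mid-clay: σ_v = 17.6×3.2 + 17.8×2.6 = 102.6 kPa.
Pore pressure: u = 9.81×(5.8 − 0) = 56.898 kPa.
Initial effective stress: σ'_0 = σ_v − u = 102.6 − 56.898 = 45.702 kPa.
Stress increase at mid-clay by the 2:1 spreading method:
Δσ = qB/(B+z) = 254×5.4/(5.4+5.8) = 122.46 kPa
Final effective stress: σ'_f = 45.702 + 122.46 = 168.16 kPa.
σ'_f = 168.16 > σ'_p = 113 kPa, so the stress path crosses the preconsolidation pressure — recompression up to σ'_p, then virgin compression beyond:
S_c = H/(1+e₀)·[C_r·log₁₀(σ'_p/σ'_0) + C_c·log₁₀(σ'_f/σ'_p)]
    = 5.2/2.3 × [0.04×log₁₀(113/45.702) + 0.38×log₁₀(168.16/113)]
    = 2.2609 × [0.015726 + 0.065605] = 0.1839 m

S_c ≈ 184 mm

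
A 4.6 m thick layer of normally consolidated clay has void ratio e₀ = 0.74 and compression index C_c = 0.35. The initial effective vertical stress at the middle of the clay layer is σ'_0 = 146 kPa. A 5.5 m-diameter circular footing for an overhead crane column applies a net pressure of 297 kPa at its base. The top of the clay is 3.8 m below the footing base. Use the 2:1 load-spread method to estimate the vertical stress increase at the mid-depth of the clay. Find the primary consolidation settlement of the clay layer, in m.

Mid-depth of clay below the footing base: z = 3.8 + 4.6/2 = 6.1 m.
Stress increase at mid-clay by the 2:1 spreading method:
Δσ ≈ qD²/(D+z)² = 297×5.5²/(5.5+6.1)² = 66.768 kPa
Final effective stress: σ'_f = σ'_0 + Δσ = 146 + 66.768 = 212.77 kPa.
Normally consolidated clay, so the full stress increment lies on the virgin compression line:
S_c = C_c·H/(1+e₀)·log₁₀(σ'_f/σ'_0) = 0.35×4.6/(1+0.74)×log₁₀(212.77/146)
    = 0.92529 × 0.16356 = 0.1513 m

S_c ≈ 0.151 m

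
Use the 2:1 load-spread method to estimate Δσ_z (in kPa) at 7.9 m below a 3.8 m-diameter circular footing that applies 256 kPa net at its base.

Δσ_z ≈ 27 kPa

By the 2:1 method the load spreads at 1 horizontal : 2 vertical, so at depth z the loaded area has grown by z in each plan dimension:
Δσ ≈ qD²/(D+z)² = 256×3.8²/(3.8+7.9)² = 27.004 kPa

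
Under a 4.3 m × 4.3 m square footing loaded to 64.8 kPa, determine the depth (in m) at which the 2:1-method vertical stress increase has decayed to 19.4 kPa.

2:1 spreading — at depth z the loaded area has grown by z in each plan dimension:
qB²/(B+z)² = Δσ_z ⇒ z = B(√(q/Δσ_z) − 1) = 4.3×(√(64.8/19.4) − 1) = 3.559 m

z ≈ 3.56 m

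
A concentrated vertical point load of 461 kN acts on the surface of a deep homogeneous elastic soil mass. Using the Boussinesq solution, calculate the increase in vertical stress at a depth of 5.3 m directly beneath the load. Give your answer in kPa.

Boussinesq vertical stress below a point load on an elastic half-space:
Δσ_z = 3P/(2πz²) · [1 + (r/z)²]^(−5/2)
r/z = 0/5.3 = 0; [1+(r/z)²]^(−5/2) = 1.
Δσ_z = 3×461/(2π×5.3²) × 1 = 7.8359 × 1 = 7.836 kPa

Δσ_z ≈ 7.84 kPa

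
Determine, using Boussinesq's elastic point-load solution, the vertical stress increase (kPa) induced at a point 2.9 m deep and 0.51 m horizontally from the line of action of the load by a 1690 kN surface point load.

Boussinesq vertical stress below a point load on an elastic half-space:
Δσ_z = 3P/(2πz²) · [1 + (r/z)²]^(−5/2)
r/z = 0.51/2.9 = 0.17586; [1+(r/z)²]^(−5/2) = 0.92668.
Δσ_z = 3×1690/(2π×2.9²) × 0.92668 = 95.947 × 0.92668 = 88.91 kPa

Δσ_z ≈ 88.9 kPa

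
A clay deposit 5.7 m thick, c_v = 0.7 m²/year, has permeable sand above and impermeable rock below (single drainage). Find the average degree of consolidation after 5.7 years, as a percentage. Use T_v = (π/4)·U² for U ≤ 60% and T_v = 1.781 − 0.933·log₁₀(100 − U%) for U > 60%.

Drainage path length: H_d = H = 5.7 m (single drainage).
T_v = c_v·t/H_d² = 0.7×5.7/5.7² = 0.12281.
T_v = 0.12281 corresponds to the U ≤ 60% branch:
U = √(4T_v/π) = 0.3954

U ≈ 39.5 %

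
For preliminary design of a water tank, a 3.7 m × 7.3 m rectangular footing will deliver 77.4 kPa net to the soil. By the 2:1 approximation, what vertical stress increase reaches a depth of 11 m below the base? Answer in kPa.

Δσ_z ≈ 7.77 kPa

By the 2:1 method the load spreads at 1 horizontal : 2 vertical, so at depth z the loaded area has grown by z in each plan dimension:
Δσ = qBL/((B+z)(L+z)) = 77.4×3.7×7.3/((3.7+11)(7.3+11)) = 7.7714 kPa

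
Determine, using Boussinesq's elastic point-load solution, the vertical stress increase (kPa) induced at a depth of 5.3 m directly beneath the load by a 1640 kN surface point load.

Boussinesq vertical stress below a point load on an elastic half-space:
Δσ_z = 3P/(2πz²) · [1 + (r/z)²]^(−5/2)
r/z = 0/5.3 = 0; [1+(r/z)²]^(−5/2) = 1.
Δσ_z = 3×1640/(2π×5.3²) × 1 = 27.876 × 1 = 27.88 kPa

Δσ_z ≈ 27.9 kPa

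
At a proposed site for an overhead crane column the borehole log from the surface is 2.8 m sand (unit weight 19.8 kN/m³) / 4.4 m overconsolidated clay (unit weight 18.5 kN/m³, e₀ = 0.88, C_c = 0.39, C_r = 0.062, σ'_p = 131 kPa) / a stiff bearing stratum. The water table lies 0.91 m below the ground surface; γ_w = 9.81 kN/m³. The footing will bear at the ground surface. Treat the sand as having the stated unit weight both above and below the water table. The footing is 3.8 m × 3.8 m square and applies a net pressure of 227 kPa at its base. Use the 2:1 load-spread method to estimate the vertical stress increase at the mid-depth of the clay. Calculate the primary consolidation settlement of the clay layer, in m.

Mid-depth of clay below the ground surface: z = 2.8 + 4.4/2 = 5 m.
Total vertical stress at mid-clay: σ_v = 19.8×2.8 + 18.5×2.2 = 96.14 kPa.
Pore pressure: u = 9.81×(5 − 0.91) = 40.123 kPa.
Initial effective stress: σ'_0 = σ_v − u = 96.14 − 40.123 = 56.017 kPa.
Stress increase at mid-clay by the 2:1 spreading method:
Δσ = qBL/((B+z)(L+z)) = 227×3.8×3.8/((3.8+5)(3.8+5)) = 42.328 kPa
Final effective stress: σ'_f = 56.017 + 42.328 = 98.345 kPa.
σ'_f = 98.345 ≤ σ'_p = 131 kPa, so the clay remains overconsolidated and only the recompression index applies:
S_c = C_r·H/(1+e₀)·log₁₀(σ'_f/σ'_0) = 0.062×4.4/1.88×log₁₀(98.345/56.017)
    = 0.1451 × 0.24443 = 0.03547 m

S_c ≈ 0.0355 m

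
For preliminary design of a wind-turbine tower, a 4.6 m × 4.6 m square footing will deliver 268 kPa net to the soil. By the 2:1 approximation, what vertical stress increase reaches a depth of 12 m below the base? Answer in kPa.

Δσ_z ≈ 20.6 kPa

By the 2:1 method the load spreads at 1 horizontal : 2 vertical, so at depth z the loaded area has grown by z in each plan dimension:
Δσ = qBL/((B+z)(L+z)) = 268×4.6×4.6/((4.6+12)(4.6+12)) = 20.579 kPa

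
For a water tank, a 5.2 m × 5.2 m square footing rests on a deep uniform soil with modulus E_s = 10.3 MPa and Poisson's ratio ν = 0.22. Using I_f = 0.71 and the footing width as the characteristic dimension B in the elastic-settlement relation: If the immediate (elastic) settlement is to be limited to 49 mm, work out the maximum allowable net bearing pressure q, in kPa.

q ≈ 144 kPa

E_s = 10.3 MPa = 10300 kPa.
S_e = q·B·(1−ν²)/E_s · I_f  ⇒  q = S_e·E_s / (B·(1−ν²)·I_f).
q = 0.049 × 10300 / (5.2 × 0.9516 × 0.71) = 143.7 kPa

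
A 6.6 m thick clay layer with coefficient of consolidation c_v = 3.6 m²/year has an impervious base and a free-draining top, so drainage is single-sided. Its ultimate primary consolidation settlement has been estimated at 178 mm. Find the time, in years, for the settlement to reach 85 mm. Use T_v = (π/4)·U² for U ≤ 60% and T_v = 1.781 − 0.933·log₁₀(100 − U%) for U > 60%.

Drainage path length: H_d = H = 6.6 m (single drainage).
U = S(t)/S_ult = 85/178 = 0.4775.
U ≤ 60%: T_v = (π/4)·U² = (π/4)×0.47753² = 0.1791.
t = T_v·H_d²/c_v = 0.1791×6.6²/3.6 = 2.167 years.

t ≈ 2.17 years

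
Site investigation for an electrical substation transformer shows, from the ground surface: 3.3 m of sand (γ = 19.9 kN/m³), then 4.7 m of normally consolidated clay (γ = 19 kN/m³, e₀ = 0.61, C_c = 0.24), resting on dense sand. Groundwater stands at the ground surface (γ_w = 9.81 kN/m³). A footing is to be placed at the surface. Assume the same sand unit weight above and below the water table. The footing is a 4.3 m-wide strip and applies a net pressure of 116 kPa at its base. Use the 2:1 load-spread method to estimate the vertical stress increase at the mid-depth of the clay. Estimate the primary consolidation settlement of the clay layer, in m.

Mid-depth of clay below the ground surface: z = 3.3 + 4.7/2 = 5.65 m.
Total vertical stress at mid-clay: σ_v = 19.9×3.3 + 19×2.35 = 110.32 kPa.
Pore pressure: u = 9.81×(5.65 − 0) = 55.427 kPa.
Initial effective stress: σ'_0 = σ_v − u = 110.32 − 55.427 = 54.893 kPa.
Stress increase at mid-clay by the 2:1 spreading method:
Δσ = qB/(B+z) = 116×4.3/(4.3+5.65) = 50.131 kPa
Final effective stress: σ'_f = σ'_0 + Δσ = 54.893 + 50.131 = 105.02 kPa.
Normally consolidated clay, so the full stress increment lies on the virgin compression line:
S_c = C_c·H/(1+e₀)·log₁₀(σ'_f/σ'_0) = 0.24×4.7/(1+0.61)×log₁₀(105.02/54.893)
    = 0.70062 × 0.28176 = 0.1974 m

S_c ≈ 0.197 m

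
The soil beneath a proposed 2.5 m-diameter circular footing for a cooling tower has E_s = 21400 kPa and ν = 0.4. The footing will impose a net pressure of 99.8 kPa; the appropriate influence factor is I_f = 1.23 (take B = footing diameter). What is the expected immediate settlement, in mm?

S_e ≈ 12 mm

Immediate (elastic) settlement: S_e = q·B·(1−ν²)/E_s · I_f.
S_e = 99.8 × 2.5 × (1 − 0.4²) / 21400 × 1.23
    = 99.8 × 2.5 × 0.84 / 21400 × 1.23
    = 0.01205 m = 12.05 mm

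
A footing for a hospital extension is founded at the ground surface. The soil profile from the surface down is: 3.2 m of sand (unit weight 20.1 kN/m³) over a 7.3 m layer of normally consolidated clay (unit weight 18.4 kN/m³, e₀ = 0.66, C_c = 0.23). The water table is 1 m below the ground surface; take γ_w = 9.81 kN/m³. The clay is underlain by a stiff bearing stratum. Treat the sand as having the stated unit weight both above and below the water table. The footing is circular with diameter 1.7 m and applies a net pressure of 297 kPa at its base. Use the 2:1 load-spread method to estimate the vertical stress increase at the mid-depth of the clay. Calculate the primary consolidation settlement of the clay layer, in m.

Mid-depth of clay below the ground surface: z = 3.2 + 7.3/2 = 6.85 m.
Total vertical stress at mid-clay: σ_v = 20.1×3.2 + 18.4×3.65 = 131.48 kPa.
Pore pressure: u = 9.81×(6.85 − 1) = 57.389 kPa.
Initial effective stress: σ'_0 = σ_v − u = 131.48 − 57.389 = 74.091 kPa.
Stress increase at mid-clay by the 2:1 spreading method:
Δσ ≈ qD²/(D+z)² = 297×1.7²/(1.7+6.85)² = 11.741 kPa
Final effective stress: σ'_f = σ'_0 + Δσ = 74.091 + 11.741 = 85.832 kPa.
Normally consolidated clay, so the full stress increment lies on the virgin compression line:
S_c = C_c·H/(1+e₀)·log₁₀(σ'_f/σ'_0) = 0.23×7.3/(1+0.66)×log₁₀(85.832/74.091)
    = 1.0114 × 0.063884 = 0.06461 m

S_c ≈ 0.0646 m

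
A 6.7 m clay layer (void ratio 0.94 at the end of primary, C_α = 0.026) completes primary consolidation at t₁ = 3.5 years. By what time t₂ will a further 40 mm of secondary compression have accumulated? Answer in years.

t₂ ≈ 9.76 years

S_s = C_α·H/(1+e_p)·log₁₀(t₂/t₁) ⇒ log₁₀(t₂/t₁) = S_s·(1+e_p)/(C_α·H).
log₁₀(t₂/t₁) = 0.04 × (1+0.94) / (0.026×6.7) = 0.4455
t₂ = t₁ × 10^0.4455 = 3.5 × 2.789 = 9.762 years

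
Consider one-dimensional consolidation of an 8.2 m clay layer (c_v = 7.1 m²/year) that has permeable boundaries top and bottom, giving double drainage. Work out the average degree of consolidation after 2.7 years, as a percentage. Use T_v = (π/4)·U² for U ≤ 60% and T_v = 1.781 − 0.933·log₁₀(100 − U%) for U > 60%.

Drainage path length: H_d = H/2 = 4.1 m (double drainage).
T_v = c_v·t/H_d² = 7.1×2.7/4.1² = 1.1404.
T_v = 1.1404 corresponds to the U > 60% branch:
U = 1 − 10^((1.781 − T_v)/0.933)/100 = 0.9514

U ≈ 95.1 %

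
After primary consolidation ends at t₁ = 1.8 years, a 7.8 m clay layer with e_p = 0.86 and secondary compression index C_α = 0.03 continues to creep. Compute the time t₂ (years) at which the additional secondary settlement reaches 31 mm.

t₂ ≈ 3.17 years

S_s = C_α·H/(1+e_p)·log₁₀(t₂/t₁) ⇒ log₁₀(t₂/t₁) = S_s·(1+e_p)/(C_α·H).
log₁₀(t₂/t₁) = 0.031 × (1+0.86) / (0.03×7.8) = 0.2464
t₂ = t₁ × 10^0.2464 = 1.8 × 1.764 = 3.175 years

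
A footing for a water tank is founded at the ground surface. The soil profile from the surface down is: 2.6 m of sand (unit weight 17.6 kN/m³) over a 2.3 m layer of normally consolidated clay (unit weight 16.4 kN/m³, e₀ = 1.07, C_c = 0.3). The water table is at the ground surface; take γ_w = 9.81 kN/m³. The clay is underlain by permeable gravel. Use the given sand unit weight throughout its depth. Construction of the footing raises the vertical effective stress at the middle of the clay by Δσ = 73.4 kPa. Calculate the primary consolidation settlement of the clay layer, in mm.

Mid-depth of clay below the ground surface: z = 2.6 + 2.3/2 = 3.75 m.
Total vertical stress at mid-clay: σ_v = 17.6×2.6 + 16.4×1.15 = 64.62 kPa.
Pore pressure: u = 9.81×(3.75 − 0) = 36.788 kPa.
Initial effective stress: σ'_0 = σ_v − u = 64.62 − 36.788 = 27.832 kPa.
Final effective stress: σ'_f = σ'_0 + Δσ = 27.832 + 73.4 = 101.23 kPa.
Normally consolidated clay, so the full stress increment lies on the virgin compression line:
S_c = C_c·H/(1+e₀)·log₁₀(σ'_f/σ'_0) = 0.3×2.3/(1+1.07)×log₁₀(101.23/27.832)
    = 0.33333 × 0.56076 = 0.1869 m

S_c ≈ 187 mm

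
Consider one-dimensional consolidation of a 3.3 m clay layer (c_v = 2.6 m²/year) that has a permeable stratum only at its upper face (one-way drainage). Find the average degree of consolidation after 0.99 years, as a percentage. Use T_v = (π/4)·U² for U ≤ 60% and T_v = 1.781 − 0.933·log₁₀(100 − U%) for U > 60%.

Drainage path length: H_d = H = 3.3 m (single drainage).
T_v = c_v·t/H_d² = 2.6×0.99/3.3² = 0.23636.
T_v = 0.23636 corresponds to the U ≤ 60% branch:
U = √(4T_v/π) = 0.5486

U ≈ 54.9 %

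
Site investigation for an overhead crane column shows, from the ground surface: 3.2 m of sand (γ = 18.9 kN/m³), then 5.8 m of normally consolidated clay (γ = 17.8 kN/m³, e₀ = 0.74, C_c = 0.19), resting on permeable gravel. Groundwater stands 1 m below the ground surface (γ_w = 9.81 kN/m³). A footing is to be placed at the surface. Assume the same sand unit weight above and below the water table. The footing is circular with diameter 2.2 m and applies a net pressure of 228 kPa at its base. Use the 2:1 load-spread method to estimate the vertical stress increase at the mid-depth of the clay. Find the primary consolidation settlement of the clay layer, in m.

Mid-depth of clay below the ground surface: z = 3.2 + 5.8/2 = 6.1 m.
Total vertical stress at mid-clay: σ_v = 18.9×3.2 + 17.8×2.9 = 112.1 kPa.
Pore pressure: u = 9.81×(6.1 − 1) = 50.031 kPa.
Initial effective stress: σ'_0 = σ_v − u = 112.1 − 50.031 = 62.069 kPa.
Stress increase at mid-clay by the 2:1 spreading method:
Δσ ≈ qD²/(D+z)² = 228×2.2²/(2.2+6.1)² = 16.019 kPa
Final effective stress: σ'_f = σ'_0 + Δσ = 62.069 + 16.019 = 78.088 kPa.
Normally consolidated clay, so the full stress increment lies on the virgin compression line:
S_c = C_c·H/(1+e₀)·log₁₀(σ'_f/σ'_0) = 0.19×5.8/(1+0.74)×log₁₀(78.088/62.069)
    = 0.63333 × 0.09971 = 0.06315 m

S_c ≈ 0.0631 m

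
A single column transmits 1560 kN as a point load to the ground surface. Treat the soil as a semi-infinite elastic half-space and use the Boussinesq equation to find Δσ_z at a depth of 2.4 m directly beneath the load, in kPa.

Boussinesq vertical stress below a point load on an elastic half-space:
Δσ_z = 3P/(2πz²) · [1 + (r/z)²]^(−5/2)
r/z = 0/2.4 = 0; [1+(r/z)²]^(−5/2) = 1.
Δσ_z = 3×1560/(2π×2.4²) × 1 = 129.31 × 1 = 129.3 kPa

Δσ_z ≈ 129 kPa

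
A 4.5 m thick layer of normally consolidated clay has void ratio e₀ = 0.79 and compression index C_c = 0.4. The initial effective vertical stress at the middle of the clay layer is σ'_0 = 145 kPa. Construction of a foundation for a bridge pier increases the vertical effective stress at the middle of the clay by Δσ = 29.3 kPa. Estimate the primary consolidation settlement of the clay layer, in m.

Final effective stress: σ'_f = σ'_0 + Δσ = 145 + 29.3 = 174.3 kPa.
Normally consolidated clay, so the full stress increment lies on the virgin compression line:
S_c = C_c·H/(1+e₀)·log₁₀(σ'_f/σ'_0) = 0.4×4.5/(1+0.79)×log₁₀(174.3/145)
    = 1.0056 × 0.079929 = 0.08038 m

S_c ≈ 0.0804 m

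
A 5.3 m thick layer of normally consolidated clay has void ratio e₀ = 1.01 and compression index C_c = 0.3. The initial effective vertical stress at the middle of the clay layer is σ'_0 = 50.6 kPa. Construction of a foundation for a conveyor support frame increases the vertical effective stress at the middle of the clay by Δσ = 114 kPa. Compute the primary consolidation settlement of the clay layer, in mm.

Final effective stress: σ'_f = σ'_0 + Δσ = 50.6 + 114 = 164.6 kPa.
Normally consolidated clay, so the full stress increment lies on the virgin compression line:
S_c = C_c·H/(1+e₀)·log₁₀(σ'_f/σ'_0) = 0.3×5.3/(1+1.01)×log₁₀(164.6/50.6)
    = 0.79104 × 0.51228 = 0.4052 m

S_c ≈ 405 mm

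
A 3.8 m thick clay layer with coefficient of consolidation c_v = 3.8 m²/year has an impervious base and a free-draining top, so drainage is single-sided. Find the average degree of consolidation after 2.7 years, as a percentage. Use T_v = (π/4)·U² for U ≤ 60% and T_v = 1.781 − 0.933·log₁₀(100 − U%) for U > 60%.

U ≈ 86 %

Drainage path length: H_d = H = 3.8 m (single drainage).
T_v = c_v·t/H_d² = 3.8×2.7/3.8² = 0.71053.
T_v = 0.71053 corresponds to the U > 60% branch:
U = 1 − 10^((1.781 − T_v)/0.933)/100 = 0.8596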